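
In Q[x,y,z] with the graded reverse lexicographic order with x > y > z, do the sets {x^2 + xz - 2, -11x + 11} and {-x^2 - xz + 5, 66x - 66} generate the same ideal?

No, the ideals differ.

Equality of ideals is decidable: compute both reduced Gröbner bases (unique for the ordering) and check whether they agree.
Buchberger on the first generating set:
f_1 = x^2 + xz - 2, LT = x^2.
f_2 = -11x + 11, LT = x.

S(f_1,f_2): lcm = x^2. S = xz + x - 2.
  leading term xz: subtract (-1/11z)·f_2 from xz + x - 2 → x + z - 2
  leading term x: subtract (-1/11)·f_2 from x + z - 2 → z - 1
  leading term z: no divisor's leading term divides it; move z to the remainder.
  leading term 1: no divisor's leading term divides it; move -1 to the remainder.
  remainder z - 1 ≠ 0; add g_3 = z - 1 to the basis.

The other S-polynomials (S(f_1,g_3), S(f_2,g_3)) all reduce to 0 modulo the current basis, so we have a Gröbner basis.
Inter-reduce: drop elements whose leading term is divisible by another's, tail-reduce, and make monic.
Reduced Gröbner basis: {x - 1, z - 1}.

Buchberger on the second generating set:
h_1 = -x^2 - xz + 5, LT = x^2.
h_2 = 66x - 66, LT = x.

S(h_1,h_2): lcm = x^2. S = xz + x - 5.
  leading term xz: subtract (1/66z)·h_2 from xz + x - 5 → x + z - 5
  leading term x: subtract (1/66)·h_2 from x + z - 5 → z - 4
  leading term z: no divisor's leading term divides it; move z to the remainder.
  leading term 1: no divisor's leading term divides it; move -4 to the remainder.
  remainder z - 4 ≠ 0; add k_3 = z - 4 to the basis.

The other S-polynomials (S(h_1,k_3), S(h_2,k_3)) all reduce to 0 modulo the current basis, so we have a Gröbner basis.
Inter-reduce: drop elements whose leading term is divisible by another's, tail-reduce, and make monic.
Reduced Gröbner basis: {x - 1, z - 4}.

These differ, so the ideals are not equal.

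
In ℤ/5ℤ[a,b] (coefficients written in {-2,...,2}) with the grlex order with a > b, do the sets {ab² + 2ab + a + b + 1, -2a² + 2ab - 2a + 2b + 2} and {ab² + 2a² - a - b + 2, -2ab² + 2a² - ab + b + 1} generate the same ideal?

Since reduced Gröbner bases are canonical representatives of ideals under a given ordering, it suffices to compute and compare them.
Buchberger on the first generating set:
f_1 = ab² + 2ab + a + b + 1, LT = ab².
f_2 = -2a² + 2ab - 2a + 2b + 2, LT = a².

S(f_1,f_2): lcm = a²b². S = ab³ + 2a²b - ab² + b³ + a² + ab + b² + a.
  leading term ab³: subtract (b)·f_1 from ab³ + 2a²b - ab² + b³ + a² + ab + b² + a → 2a²b + 2ab² + b³ + a² + a - b
  leading term a²b: subtract (-b)·f_2 from 2a²b + 2ab² + b³ + a² + a - b → -ab² + b³ + a² - 2ab + 2b² + a + b
  leading term ab²: subtract (-1)·f_1 from -ab² + b³ + a² - 2ab + 2b² + a + b → b³ + a² + 2b² + 2a + 2b + 1
  leading term b³: no divisor's leading term divides it; move b³ to the remainder.
  leading term a²: subtract (2)·f_2 from a² + 2b² + 2a + 2b + 1 → ab + 2b² + a - 2b + 2
  leading term ab: no divisor's leading term divides it; move ab to the remainder.
  leading term b²: no divisor's leading term divides it; move 2b² to the remainder.
  leading term a: no divisor's leading term divides it; move a to the remainder.
  leading term b: no divisor's leading term divides it; move -2b to the remainder.
  leading term 1: no divisor's leading term divides it; move 2 to the remainder.
  remainder b³ + ab + 2b² + a - 2b + 2 ≠ 0; add g_3 = b³ + ab + 2b² + a - 2b + 2 to the basis.

The other S-polynomials (S(f_1,g_3), S(f_2,g_3)) all reduce to 0 modulo the current basis, so we have a Gröbner basis.
Inter-reduce: drop elements whose leading term is divisible by another's, tail-reduce, and make monic.
Reduced Gröbner basis: {ab² + 2ab + a + b + 1, b³ + ab + 2b² + a - 2b + 2, a² - ab + a - b - 1}.

Buchberger on the second generating set:
h_1 = ab² + 2a² - a - b + 2, LT = ab².
h_2 = -2ab² + 2a² - ab + b + 1, LT = ab².

S(h_1,h_2): lcm = ab². S = -2a² + 2ab - a + 2b.
  leading term a²: no divisor's leading term divides it; move -2a² to the remainder.
  leading term ab: no divisor's leading term divides it; move 2ab to the remainder.
  leading term a: no divisor's leading term divides it; move -a to the remainder.
  leading term b: no divisor's leading term divides it; move 2b to the remainder.
  remainder -2a² + 2ab - a + 2b ≠ 0; add k_3 = -2a² + 2ab - a + 2b to the basis.

S(h_1,k_3): lcm = a²b². S = ab³ + 2a³ + 2ab² + b³ - a² - ab + 2a.
  leading term ab³: subtract (b)·h_1 from ab³ + 2a³ + 2ab² + b³ - a² - ab + 2a → 2a³ - 2a²b + 2ab² + b³ - a² + b² + 2a - 2b
  leading term a³: subtract (-a)·k_3 from 2a³ - 2a²b + 2ab² + b³ - a² + b² + 2a - 2b → 2ab² + b³ - 2a² + 2ab + b² + 2a - 2b
  leading term ab²: subtract (2)·h_1 from 2ab² + b³ - 2a² + 2ab + b² + 2a - 2b → b³ - a² + 2ab + b² - a + 1
  leading term b³: no divisor's leading term divides it; move b³ to the remainder.
  leading term a²: subtract (-2)·k_3 from -a² + 2ab + b² - a + 1 → ab + b² + 2a - b + 1
  leading term ab: no divisor's leading term divides it; move ab to the remainder.
  leading term b²: no divisor's leading term divides it; move b² to the remainder.
  leading term a: no divisor's leading term divides it; move 2a to the remainder.
  leading term b: no divisor's leading term divides it; move -b to the remainder.
  leading term 1: no divisor's leading term divides it; move 1 to the remainder.
  remainder b³ + ab + b² + 2a - b + 1 ≠ 0; add k_4 = b³ + ab + b² + 2a - b + 1 to the basis.

The other S-polynomials (S(h_2,k_3), S(h_1,k_4), S(h_2,k_4), S(k_3,k_4)) all reduce to 0 modulo the current basis, so we have a Gröbner basis.
Inter-reduce: drop elements whose leading term is divisible by another's, tail-reduce, and make monic.
Reduced Gröbner basis: {ab² + 2ab - 2a + b + 2, b³ + ab + b² + 2a - b + 1, a² - ab - 2a - b}.

The bases are distinct; the ideals are different.

No, the ideals differ.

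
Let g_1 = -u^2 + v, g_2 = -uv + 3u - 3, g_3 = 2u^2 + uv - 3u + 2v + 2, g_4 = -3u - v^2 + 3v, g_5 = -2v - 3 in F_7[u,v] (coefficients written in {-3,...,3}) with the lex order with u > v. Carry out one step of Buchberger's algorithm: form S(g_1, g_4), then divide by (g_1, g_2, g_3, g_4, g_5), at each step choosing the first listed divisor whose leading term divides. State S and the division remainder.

lcm(LM(g_1), LM(g_4)) = u^2.
S = (lcm/LT(g_1))·g_1 − (lcm/LT(g_4))·g_4 = 2uv^2 + uv - v.
Reduce S modulo (g_1, g_2, g_3, g_4, g_5) in that order:
  leading term uv^2: subtract (-2v)·g_2 from 2uv^2 + uv - v → 0
The remainder is 0, so this S-polynomial contributes no new basis element.

S(g_1, g_4) = 2uv^2 + uv - v; remainder on division = 0.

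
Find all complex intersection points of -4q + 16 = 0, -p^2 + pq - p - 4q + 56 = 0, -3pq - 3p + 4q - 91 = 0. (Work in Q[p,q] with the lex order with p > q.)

{(-5, 4)}

Compute a lex Gröbner basis by Buchberger's algorithm.
f_1 = -4q + 16, LT = q.
f_2 = -p^2 + pq - p - 4q + 56, LT = p^2.
f_3 = -3pq - 3p + 4q - 91, LT = pq.

S(f_1,f_3): lcm = pq. S = -5p + 4/3q - 91/3.
  leading term p: no divisor's leading term divides it; move -5p to the remainder.
  leading term q: subtract (-1/3)·f_1 from 4/3q - 91/3 → -25
  leading term 1: no divisor's leading term divides it; move -25 to the remainder.
  remainder -5p - 25 ≠ 0; add h_4 = -5p - 25 to the basis.

The other S-polynomials (S(f_1,f_2), S(f_2,f_3), S(f_1,h_4), S(f_2,h_4), S(f_3,h_4)) all reduce to 0 modulo the current basis, so we have a Gröbner basis.
Inter-reduce: drop elements whose leading term is divisible by another's, tail-reduce, and make monic.
Reduced Gröbner basis: {p + 5, q - 4}.

A lex Gröbner basis eliminates variables successively. Here q - 4 depends only on q, with roots {4}; lifting each root through the earlier basis elements recovers the full solutions.
  q = 4: the earlier basis element becomes p + 5 = 0, giving p = -5 — point (-5, 4).
Check: every point annihilates each of the original generators.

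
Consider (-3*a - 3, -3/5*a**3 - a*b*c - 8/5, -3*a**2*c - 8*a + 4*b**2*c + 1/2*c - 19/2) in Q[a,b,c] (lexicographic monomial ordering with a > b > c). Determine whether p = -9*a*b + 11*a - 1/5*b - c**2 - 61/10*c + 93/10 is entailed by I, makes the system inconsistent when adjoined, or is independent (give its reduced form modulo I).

First compute the reduced Gröbner basis of I by Buchberger's algorithm.
f_1 = -3*a - 3, LT = a.
f_2 = -3/5*a**3 - a*b*c - 8/5, LT = a**3.
f_3 = -3*a**2*c - 8*a + 4*b**2*c + 1/2*c - 19/2, LT = a**2*c.

S(f_1,f_2): lcm = a**3. S = a**2 - 5/3*a*b*c - 8/3.
  reduce S modulo (f_1, f_2, f_3):
  remainder 5/3*b*c - 5/3 ≠ 0; add h_4 = 5/3*b*c - 5/3 to the basis.

S(f_1,f_3): lcm = a**2*c. S = a*c - 8/3*a + 4/3*b**2*c + 1/6*c - 19/6.
  reduce S modulo (f_1, f_2, f_3, h_4):
  remainder 4/3*b - 5/6*c - 1/2 ≠ 0; add h_5 = 4/3*b - 5/6*c - 1/2 to the basis.

S(h_4,h_5): lcm = b*c. S = 5/8*c**2 + 3/8*c - 1.
  reduce S modulo (f_1, f_2, f_3, h_4, h_5):
  remainder 5/8*c**2 + 3/8*c - 1 ≠ 0; add h_6 = 5/8*c**2 + 3/8*c - 1 to the basis.

The other S-polynomials (S(f_2,f_3), S(f_1,h_4), S(f_2,h_4), S(f_3,h_4), S(f_1,h_5), S(f_2,h_5), S(f_3,h_5), S(f_1,h_6), S(f_2,h_6), S(f_3,h_6), S(h_4,h_6), S(h_5,h_6)) all reduce to 0 modulo the current basis, so we have a Gröbner basis.
Inter-reduce: drop elements whose leading term is divisible by another's, tail-reduce, and make monic.
Reduced Gröbner basis: {a + 1, b - 5/8*c - 3/8, c**2 + 3/5*c - 8/5}.
Label its elements g_1 = a + 1, g_2 = b - 5/8*c - 3/8, g_3 = c**2 + 3/5*c - 8/5.

Reduce p = -9*a*b + 11*a - 1/5*b - c**2 - 61/10*c + 93/10 modulo G:
  leading term a*b: subtract (-9*b)·g_1 from -9*a*b + 11*a - 1/5*b - c**2 - 61/10*c + 93/10 → 11*a + 44/5*b - c**2 - 61/10*c + 93/10
  leading term a: subtract (11)·g_1 from 11*a + 44/5*b - c**2 - 61/10*c + 93/10 → 44/5*b - c**2 - 61/10*c - 17/10
  leading term b: subtract (44/5)·g_2 from 44/5*b - c**2 - 61/10*c - 17/10 → -c**2 - 3/5*c + 8/5
  leading term c**2: subtract (-1)·g_3 from -c**2 - 3/5*c + 8/5 → 0
  normal form = 0.
Since the normal form is 0, p ∈ I.

The remainder on division by a Gröbner basis is unique — it is the normal form.

-9*a*b + 11*a - 1/5*b - c**2 - 61/10*c + 93/10 lies in I (it reduces to 0).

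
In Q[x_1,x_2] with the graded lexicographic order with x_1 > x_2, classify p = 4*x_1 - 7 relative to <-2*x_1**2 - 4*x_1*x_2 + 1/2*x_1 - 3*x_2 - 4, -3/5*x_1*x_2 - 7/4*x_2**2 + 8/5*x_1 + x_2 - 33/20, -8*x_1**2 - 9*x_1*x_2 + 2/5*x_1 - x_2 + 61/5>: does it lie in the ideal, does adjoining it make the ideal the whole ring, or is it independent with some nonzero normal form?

First compute the reduced Gröbner basis of I by Buchberger's algorithm.
f_1 = -2*x_1**2 - 4*x_1*x_2 + 1/2*x_1 - 3*x_2 - 4, LT = x_1**2.
f_2 = -3/5*x_1*x_2 - 7/4*x_2**2 + 8/5*x_1 + x_2 - 33/20, LT = x_1*x_2.
f_3 = -8*x_1**2 - 9*x_1*x_2 + 2/5*x_1 - x_2 + 61/5, LT = x_1**2.

S(f_1,f_2): lcm = x_1**2*x_2. S = -11/12*x_1*x_2**2 + 8/3*x_1**2 + 17/12*x_1*x_2 + 3/2*x_2**2 - 11/4*x_1 + 2*x_2.
  leading term x_1*x_2**2: subtract (55/36*x_2)·f_2 from -11/12*x_1*x_2**2 + 8/3*x_1**2 + 17/12*x_1*x_2 + 3/2*x_2**2 - 11/4*x_1 + 2*x_2 → 385/144*x_2**3 + 8/3*x_1**2 - 37/36*x_1*x_2 - 1/36*x_2**2 - 11/4*x_1 + 217/48*x_2
  leading term x_2**3: no divisor's leading term divides it; move 385/144*x_2**3 to the remainder.
  leading term x_1**2: subtract (-4/3)·f_1 from 8/3*x_1**2 - 37/36*x_1*x_2 - 1/36*x_2**2 - 11/4*x_1 + 217/48*x_2 → -229/36*x_1*x_2 - 1/36*x_2**2 - 25/12*x_1 + 25/48*x_2 - 16/3
  leading term x_1*x_2: subtract (1145/108)·f_2 from -229/36*x_1*x_2 - 1/36*x_2**2 - 25/12*x_1 + 25/48*x_2 - 16/3 → 8003/432*x_2**2 - 2057/108*x_1 - 4355/432*x_2 + 1751/144
  leading term x_2**2: no divisor's leading term divides it; move 8003/432*x_2**2 to the remainder.
  leading term x_1: no divisor's leading term divides it; move -2057/108*x_1 to the remainder.
  leading term x_2: no divisor's leading term divides it; move -4355/432*x_2 to the remainder.
  leading term 1: no divisor's leading term divides it; move 1751/144 to the remainder.
  remainder 385/144*x_2**3 + 8003/432*x_2**2 - 2057/108*x_1 - 4355/432*x_2 + 1751/144 ≠ 0; add h_4 = 385/144*x_2**3 + 8003/432*x_2**2 - 2057/108*x_1 - 4355/432*x_2 + 1751/144 to the basis.

S(f_1,f_3): lcm = x_1**2. S = 7/8*x_1*x_2 - 1/5*x_1 + 11/8*x_2 + 141/40.
  leading term x_1*x_2: subtract (-35/24)·f_2 from 7/8*x_1*x_2 - 1/5*x_1 + 11/8*x_2 + 141/40 → -245/96*x_2**2 + 32/15*x_1 + 17/6*x_2 + 179/160
  leading term x_2**2: no divisor's leading term divides it; move -245/96*x_2**2 to the remainder.
  leading term x_1: no divisor's leading term divides it; move 32/15*x_1 to the remainder.
  leading term x_2: no divisor's leading term divides it; move 17/6*x_2 to the remainder.
  leading term 1: no divisor's leading term divides it; move 179/160 to the remainder.
  remainder -245/96*x_2**2 + 32/15*x_1 + 17/6*x_2 + 179/160 ≠ 0; add h_5 = -245/96*x_2**2 + 32/15*x_1 + 17/6*x_2 + 179/160 to the basis.

S(f_2,f_3): lcm = x_1**2*x_2. S = 43/24*x_1*x_2**2 - 8/3*x_1**2 - 97/60*x_1*x_2 - 1/8*x_2**2 + 11/4*x_1 + 61/40*x_2.
  leading term x_1*x_2**2: subtract (-215/72*x_2)·f_2 from 43/24*x_1*x_2**2 - 8/3*x_1**2 - 97/60*x_1*x_2 - 1/8*x_2**2 + 11/4*x_1 + 61/40*x_2 → -1505/288*x_2**3 - 8/3*x_1**2 + 569/180*x_1*x_2 + 103/36*x_2**2 + 11/4*x_1 - 1633/480*x_2
  leading term x_2**3: subtract (-43/22)·h_4 from -1505/288*x_2**3 - 8/3*x_1**2 + 569/180*x_1*x_2 + 103/36*x_2**2 + 11/4*x_1 - 1633/480*x_2 → -8/3*x_1**2 + 569/180*x_1*x_2 + 371321/9504*x_2**2 - 7447/216*x_1 - 137249/5940*x_2 + 75293/3168
  leading term x_1**2: subtract (4/3)·f_1 from -8/3*x_1**2 + 569/180*x_1*x_2 + 371321/9504*x_2**2 - 7447/216*x_1 - 137249/5940*x_2 + 75293/3168 → 1529/180*x_1*x_2 + 371321/9504*x_2**2 - 7591/216*x_1 - 113489/5940*x_2 + 92189/3168
  leading term x_1*x_2: subtract (-1529/108)·f_2 from 1529/180*x_1*x_2 + 371321/9504*x_2**2 - 7591/216*x_1 - 113489/5940*x_2 + 92189/3168 → 15095/1056*x_2**2 - 1499/120*x_1 - 1633/330*x_2 + 10103/1760
  leading term x_2**2: subtract (-3019/539)·h_5 from 15095/1056*x_2**2 - 1499/120*x_1 - 1633/330*x_2 + 10103/1760 → -11699/21560*x_1 + 29433/2695*x_2 + 129431/10780
  leading term x_1: no divisor's leading term divides it; move -11699/21560*x_1 to the remainder.
  leading term x_2: no divisor's leading term divides it; move 29433/2695*x_2 to the remainder.
  leading term 1: no divisor's leading term divides it; move 129431/10780 to the remainder.
  remainder -11699/21560*x_1 + 29433/2695*x_2 + 129431/10780 ≠ 0; add h_6 = -11699/21560*x_1 + 29433/2695*x_2 + 129431/10780 to the basis.

S(f_2,h_5): lcm = x_1*x_2**2. S = 35/12*x_2**3 + 1024/1225*x_1**2 - 1144/735*x_1*x_2 - 5/3*x_2**2 + 537/1225*x_1 + 11/4*x_2.
  leading term x_2**3: subtract (12/11)·h_4 from 35/12*x_2**3 + 1024/1225*x_1**2 - 1144/735*x_1*x_2 - 5/3*x_2**2 + 537/1225*x_1 + 11/4*x_2 → 1024/1225*x_1**2 - 1144/735*x_1*x_2 - 8663/396*x_2**2 + 233908/11025*x_1 + 1361/99*x_2 - 1751/132
  leading term x_1**2: subtract (-512/1225)·f_1 from 1024/1225*x_1**2 - 1144/735*x_1*x_2 - 8663/396*x_2**2 + 233908/11025*x_1 + 1361/99*x_2 - 1751/132 → -11864/3675*x_1*x_2 - 8663/396*x_2**2 + 236212/11025*x_1 + 1515161/121275*x_2 - 2415311/161700
  leading term x_1*x_2: subtract (11864/2205)·f_2 from -11864/3675*x_1*x_2 - 8663/396*x_2**2 + 236212/11025*x_1 + 1515161/121275*x_2 - 2415311/161700 → -19189/1540*x_2**2 + 628/49*x_1 + 95849/13475*x_2 - 326589/53900
  leading term x_2**2: subtract (460536/94325)·h_5 from -19189/1540*x_2**2 + 628/49*x_1 + 95849/13475*x_2 - 326589/53900 → 1132116/471625*x_1 - 633909/94325*x_2 - 5433777/471625
  leading term x_1: subtract (-9056928/2047325)·h_6 from 1132116/471625*x_1 - 633909/94325*x_2 - 5433777/471625 → 2980416297/71656375*x_2 + 2980416297/71656375
  leading term x_2: no divisor's leading term divides it; move 2980416297/71656375*x_2 to the remainder.
  leading term 1: no divisor's leading term divides it; move 2980416297/71656375 to the remainder.
  remainder 2980416297/71656375*x_2 + 2980416297/71656375 ≠ 0; add h_7 = 2980416297/71656375*x_2 + 2980416297/71656375 to the basis.

The other S-polynomials (S(f_1,h_4), S(f_2,h_4), S(f_3,h_4), S(f_1,h_5), S(f_3,h_5), S(h_4,h_5), S(f_1,h_6), S(f_2,h_6), S(f_3,h_6), S(h_4,h_6), S(h_5,h_6), S(f_1,h_7), S(f_2,h_7), S(f_3,h_7), S(h_4,h_7), S(h_5,h_7), S(h_6,h_7)) all reduce to 0 modulo the current basis, so we have a Gröbner basis.
Inter-reduce: drop elements whose leading term is divisible by another's, tail-reduce, and make monic.
Reduced Gröbner basis: {x_1 - 2, x_2 + 1}.
Label its elements g_1 = x_1 - 2, g_2 = x_2 + 1.

Reduce p = 4*x_1 - 7 modulo G:
  leading term x_1: subtract (4)·g_1 from 4*x_1 - 7 → 1
  leading term 1: no divisor's leading term divides it; move 1 to the remainder.
  normal form = 1.
The normal form is nonzero, so p ∉ I. Since p minus its normal form lies in I, I + (p) = I + (r) where r = 1; decide whether this ideal is the whole ring.
Here r = 1 is a nonzero constant, hence a unit: 1 ∈ I + (p), the Gröbner basis of I + (p) is {1}, and the enlarged system has no common solution — adjoining p is inconsistent.

Adjoining 4*x_1 - 7 makes the ideal the whole ring: the system is inconsistent.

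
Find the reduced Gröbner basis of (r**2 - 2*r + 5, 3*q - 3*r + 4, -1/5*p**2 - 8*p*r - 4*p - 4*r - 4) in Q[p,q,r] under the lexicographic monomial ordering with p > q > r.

G = {p**2 + 40*p*r + 20*p + 20*r + 20, q - r + 4/3, r**2 - 2*r + 5}

f_1 = r**2 - 2*r + 5, LT = r**2.
f_2 = 3*q - 3*r + 4, LT = q.
f_3 = -1/5*p**2 - 8*p*r - 4*p - 4*r - 4, LT = p**2.

The S-polynomials (S(f_1,f_2), S(f_1,f_3), S(f_2,f_3)) all reduce to 0 modulo the current basis, so we have a Gröbner basis.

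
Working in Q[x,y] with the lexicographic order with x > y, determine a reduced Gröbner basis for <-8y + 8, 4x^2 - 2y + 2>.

f_1 = -8y + 8, LT = y.
f_2 = 4x^2 - 2y + 2, LT = x^2.

The S-polynomials (S(f_1,f_2)) all reduce to 0 modulo the current basis, so we have a Gröbner basis.

G = {x^2, y - 1}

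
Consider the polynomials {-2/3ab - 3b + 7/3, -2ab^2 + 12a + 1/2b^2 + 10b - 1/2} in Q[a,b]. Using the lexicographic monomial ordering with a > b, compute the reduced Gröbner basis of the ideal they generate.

G = {a + 19/24b^2 + 1/4b - 1/24, b^3 + 6/19b^2 - 109/19b + 84/19}

f_1 = -2/3ab - 3b + 7/3, LT = ab.
f_2 = -2ab^2 + 12a + 1/2b^2 + 10b - 1/2, LT = ab^2.

S(f_1,f_2): lcm = ab^2. S = 6a + 19/4b^2 + 3/2b - 1/4.
  leading term a: no divisor's leading term divides it; move 6a to the remainder.
  leading term b^2: no divisor's leading term divides it; move 19/4b^2 to the remainder.
  leading term b: no divisor's leading term divides it; move 3/2b to the remainder.
  leading term 1: no divisor's leading term divides it; move -1/4 to the remainder.
  remainder 6a + 19/4b^2 + 3/2b - 1/4 ≠ 0; add g_3 = 6a + 19/4b^2 + 3/2b - 1/4 to the basis.

S(f_1,g_3): lcm = ab. S = -19/24b^3 - 1/4b^2 + 109/24b - 7/2.
  leading term b^3: no divisor's leading term divides it; move -19/24b^3 to the remainder.
  leading term b^2: no divisor's leading term divides it; move -1/4b^2 to the remainder.
  leading term b: no divisor's leading term divides it; move 109/24b to the remainder.
  leading term 1: no divisor's leading term divides it; move -7/2 to the remainder.
  remainder -19/24b^3 - 1/4b^2 + 109/24b - 7/2 ≠ 0; add g_4 = -19/24b^3 - 1/4b^2 + 109/24b - 7/2 to the basis.

The other S-polynomials (S(f_2,g_3), S(f_1,g_4), S(f_2,g_4), S(g_3,g_4)) all reduce to 0 modulo the current basis, so we have a Gröbner basis.
Inter-reduce: drop elements whose leading term is divisible by another's, tail-reduce, and make monic.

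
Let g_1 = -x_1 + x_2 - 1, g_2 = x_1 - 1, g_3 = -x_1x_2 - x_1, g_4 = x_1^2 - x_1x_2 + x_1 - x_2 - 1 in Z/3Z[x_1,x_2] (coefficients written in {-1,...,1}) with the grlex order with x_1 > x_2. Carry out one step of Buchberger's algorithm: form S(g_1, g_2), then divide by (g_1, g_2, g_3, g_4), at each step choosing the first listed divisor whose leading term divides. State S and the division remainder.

S(g_1, g_2) = -x_2 - 1; remainder on division = -x_2 - 1.

lcm(LM(g_1), LM(g_2)) = x_1.
S = (lcm/LT(g_1))·g_1 − (lcm/LT(g_2))·g_2 = -x_2 - 1.
Reduce S modulo (g_1, g_2, g_3, g_4) in that order:
  leading term x_2: no divisor's leading term divides it; move -x_2 to the remainder.
  leading term 1: no divisor's leading term divides it; move -1 to the remainder.
The remainder -x_2 - 1 is nonzero, so it would be added as the next basis element.
An S-polynomial is built so that the two leading terms cancel; whether anything survives reduction is exactly the Gröbner-basis criterion.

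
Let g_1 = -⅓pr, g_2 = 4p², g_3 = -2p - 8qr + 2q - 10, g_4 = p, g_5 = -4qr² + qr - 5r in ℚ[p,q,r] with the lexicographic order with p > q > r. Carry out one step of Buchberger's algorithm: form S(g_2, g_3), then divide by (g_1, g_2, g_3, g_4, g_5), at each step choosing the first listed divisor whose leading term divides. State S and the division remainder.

lcm(LM(g_2), LM(g_3)) = p².
S = (lcm/LT(g_2))·g_2 − (lcm/LT(g_3))·g_3 = -4pqr + pq - 5p.
Reduce S modulo (g_1, g_2, g_3, g_4, g_5) in that order:
  leading term pqr: subtract (12q)·g_1 from -4pqr + pq - 5p → pq - 5p
  leading term pq: subtract (-½q)·g_3 from pq - 5p → -5p - 4q²r + q² - 5q
  leading term p: subtract (5/2)·g_3 from -5p - 4q²r + q² - 5q → -4q²r + q² + 20qr - 10q + 25
  leading term q²r: no divisor's leading term divides it; move -4q²r to the remainder.
  leading term q²: no divisor's leading term divides it; move q² to the remainder.
  leading term qr: no divisor's leading term divides it; move 20qr to the remainder.
  leading term q: no divisor's leading term divides it; move -10q to the remainder.
  leading term 1: no divisor's leading term divides it; move 25 to the remainder.
The remainder -4q²r + q² + 20qr - 10q + 25 is nonzero, so it would be added as the next basis element.

S(g_2, g_3) = -4pqr + pq - 5p; remainder on division = -4q²r + q² + 20qr - 10q + 25.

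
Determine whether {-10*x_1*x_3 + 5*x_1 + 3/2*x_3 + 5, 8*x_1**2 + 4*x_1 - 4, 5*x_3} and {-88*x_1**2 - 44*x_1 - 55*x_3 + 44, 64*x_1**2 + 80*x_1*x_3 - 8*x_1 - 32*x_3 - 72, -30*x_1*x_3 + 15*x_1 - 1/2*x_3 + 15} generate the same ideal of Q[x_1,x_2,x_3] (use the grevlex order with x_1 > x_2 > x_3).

Equality of ideals is decidable: compute both reduced Gröbner bases (unique for the ordering) and check whether they agree.
Buchberger on the first generating set:
f_1 = -10*x_1*x_3 + 5*x_1 + 3/2*x_3 + 5, LT = x_1*x_3.
f_2 = 8*x_1**2 + 4*x_1 - 4, LT = x_1**2.
f_3 = 5*x_3, LT = x_3.

S(f_1,f_2): lcm = x_1**2*x_3. S = -1/2*x_1**2 - 13/20*x_1*x_3 - 1/2*x_1 + 1/2*x_3.
  leading term x_1**2: subtract (-1/16)·f_2 from -1/2*x_1**2 - 13/20*x_1*x_3 - 1/2*x_1 + 1/2*x_3 → -13/20*x_1*x_3 - 1/4*x_1 + 1/2*x_3 - 1/4
  leading term x_1*x_3: subtract (13/200)·f_1 from -13/20*x_1*x_3 - 1/4*x_1 + 1/2*x_3 - 1/4 → -23/40*x_1 + 161/400*x_3 - 23/40
  leading term x_1: no divisor's leading term divides it; move -23/40*x_1 to the remainder.
  leading term x_3: subtract (161/2000)·f_3 from 161/400*x_3 - 23/40 → -23/40
  leading term 1: no divisor's leading term divides it; move -23/40 to the remainder.
  remainder -23/40*x_1 - 23/40 ≠ 0; add g_4 = -23/40*x_1 - 23/40 to the basis.

S(f_1,f_3): lcm = x_1*x_3. S = -1/2*x_1 - 3/20*x_3 - 1/2.
  leading term x_1: subtract (20/23)·g_4 from -1/2*x_1 - 3/20*x_3 - 1/2 → -3/20*x_3
  leading term x_3: subtract (-3/100)·f_3 from -3/20*x_3 → 0
  remainder 0.

S(f_2,f_3): leading monomials are coprime, so the S-polynomial reduces to 0 (Buchberger's first criterion).
S(f_1,g_4): lcm = x_1*x_3. S = -1/2*x_1 - 23/20*x_3 - 1/2.
  leading term x_1: subtract (20/23)·g_4 from -1/2*x_1 - 23/20*x_3 - 1/2 → -23/20*x_3
  leading term x_3: subtract (-23/100)·f_3 from -23/20*x_3 → 0
  remainder 0.

S(f_2,g_4): lcm = x_1**2. S = -1/2*x_1 - 1/2.
  leading term x_1: subtract (20/23)·g_4 from -1/2*x_1 - 1/2 → 0
  remainder 0.

S(f_3,g_4): leading monomials are coprime, so the S-polynomial reduces to 0 (Buchberger's first criterion).
Every S-polynomial of the final basis reduces to 0, so we have a Gröbner basis.
Inter-reduce: drop elements whose leading term is divisible by another's, tail-reduce, and make monic.
Reduced Gröbner basis: {x_1 + 1, x_3}.

Buchberger on the second generating set:
h_1 = -88*x_1**2 - 44*x_1 - 55*x_3 + 44, LT = x_1**2.
h_2 = 64*x_1**2 + 80*x_1*x_3 - 8*x_1 - 32*x_3 - 72, LT = x_1**2.
h_3 = -30*x_1*x_3 + 15*x_1 - 1/2*x_3 + 15, LT = x_1*x_3.

S(h_1,h_2): lcm = x_1**2. S = -5/4*x_1*x_3 + 5/8*x_1 + 9/8*x_3 + 5/8.
  leading term x_1*x_3: subtract (1/24)·h_3 from -5/4*x_1*x_3 + 5/8*x_1 + 9/8*x_3 + 5/8 → 55/48*x_3
  leading term x_3: no divisor's leading term divides it; move 55/48*x_3 to the remainder.
  remainder 55/48*x_3 ≠ 0; add k_4 = 55/48*x_3 to the basis.

S(h_1,h_3): lcm = x_1**2*x_3. S = 1/2*x_1**2 + 29/60*x_1*x_3 + 5/8*x_3**2 + 1/2*x_1 - 1/2*x_3.
  leading term x_1**2: subtract (-1/176)·h_1 from 1/2*x_1**2 + 29/60*x_1*x_3 + 5/8*x_3**2 + 1/2*x_1 - 1/2*x_3 → 29/60*x_1*x_3 + 5/8*x_3**2 + 1/4*x_1 - 13/16*x_3 + 1/4
  leading term x_1*x_3: subtract (-29/1800)·h_3 from 29/60*x_1*x_3 + 5/8*x_3**2 + 1/4*x_1 - 13/16*x_3 + 1/4 → 5/8*x_3**2 + 59/120*x_1 - 1477/1800*x_3 + 59/120
  leading term x_3**2: subtract (6/11*x_3)·k_4 from 5/8*x_3**2 + 59/120*x_1 - 1477/1800*x_3 + 59/120 → 59/120*x_1 - 1477/1800*x_3 + 59/120
  leading term x_1: no divisor's leading term divides it; move 59/120*x_1 to the remainder.
  leading term x_3: subtract (-2954/4125)·k_4 from -1477/1800*x_3 + 59/120 → 59/120
  leading term 1: no divisor's leading term divides it; move 59/120 to the remainder.
  remainder 59/120*x_1 + 59/120 ≠ 0; add k_5 = 59/120*x_1 + 59/120 to the basis.

S(h_2,h_3): lcm = x_1**2*x_3. S = 5/4*x_1*x_3**2 + 1/2*x_1**2 - 17/120*x_1*x_3 - 1/2*x_3**2 + 1/2*x_1 - 9/8*x_3.
  leading term x_1*x_3**2: subtract (-1/24*x_3)·h_3 from 5/4*x_1*x_3**2 + 1/2*x_1**2 - 17/120*x_1*x_3 - 1/2*x_3**2 + 1/2*x_1 - 9/8*x_3 → 1/2*x_1**2 + 29/60*x_1*x_3 - 25/48*x_3**2 + 1/2*x_1 - 1/2*x_3
  leading term x_1**2: subtract (-1/176)·h_1 from 1/2*x_1**2 + 29/60*x_1*x_3 - 25/48*x_3**2 + 1/2*x_1 - 1/2*x_3 → 29/60*x_1*x_3 - 25/48*x_3**2 + 1/4*x_1 - 13/16*x_3 + 1/4
  leading term x_1*x_3: subtract (-29/1800)·h_3 from 29/60*x_1*x_3 - 25/48*x_3**2 + 1/4*x_1 - 13/16*x_3 + 1/4 → -25/48*x_3**2 + 59/120*x_1 - 1477/1800*x_3 + 59/120
  leading term x_3**2: subtract (-5/11*x_3)·k_4 from -25/48*x_3**2 + 59/120*x_1 - 1477/1800*x_3 + 59/120 → 59/120*x_1 - 1477/1800*x_3 + 59/120
  leading term x_1: subtract (1)·k_5 from 59/120*x_1 - 1477/1800*x_3 + 59/120 → -1477/1800*x_3
  leading term x_3: subtract (-2954/4125)·k_4 from -1477/1800*x_3 → 0
  remainder 0.

S(h_1,k_4): leading monomials are coprime, so the S-polynomial reduces to 0 (Buchberger's first criterion).
S(h_2,k_4): leading monomials are coprime, so the S-polynomial reduces to 0 (Buchberger's first criterion).
S(h_3,k_4): lcm = x_1*x_3. S = -1/2*x_1 + 1/60*x_3 - 1/2.
  leading term x_1: subtract (-60/59)·k_5 from -1/2*x_1 + 1/60*x_3 - 1/2 → 1/60*x_3
  leading term x_3: subtract (4/275)·k_4 from 1/60*x_3 → 0
  remainder 0.

S(h_1,k_5): lcm = x_1**2. S = -1/2*x_1 + 5/8*x_3 - 1/2.
  leading term x_1: subtract (-60/59)·k_5 from -1/2*x_1 + 5/8*x_3 - 1/2 → 5/8*x_3
  leading term x_3: subtract (6/11)·k_4 from 5/8*x_3 → 0
  remainder 0.

S(h_2,k_5): lcm = x_1**2. S = 5/4*x_1*x_3 - 9/8*x_1 - 1/2*x_3 - 9/8.
  leading term x_1*x_3: subtract (-1/24)·h_3 from 5/4*x_1*x_3 - 9/8*x_1 - 1/2*x_3 - 9/8 → -1/2*x_1 - 25/48*x_3 - 1/2
  leading term x_1: subtract (-60/59)·k_5 from -1/2*x_1 - 25/48*x_3 - 1/2 → -25/48*x_3
  leading term x_3: subtract (-5/11)·k_4 from -25/48*x_3 → 0
  remainder 0.

S(h_3,k_5): lcm = x_1*x_3. S = -1/2*x_1 - 59/60*x_3 - 1/2.
  leading term x_1: subtract (-60/59)·k_5 from -1/2*x_1 - 59/60*x_3 - 1/2 → -59/60*x_3
  leading term x_3: subtract (-236/275)·k_4 from -59/60*x_3 → 0
  remainder 0.

S(k_4,k_5): leading monomials are coprime, so the S-polynomial reduces to 0 (Buchberger's first criterion).
Every S-polynomial of the final basis reduces to 0, so we have a Gröbner basis.
Inter-reduce: drop elements whose leading term is divisible by another's, tail-reduce, and make monic.
Reduced Gröbner basis: {x_1 + 1, x_3}.

These coincide, so the ideals are equal.

Yes, the ideals are equal.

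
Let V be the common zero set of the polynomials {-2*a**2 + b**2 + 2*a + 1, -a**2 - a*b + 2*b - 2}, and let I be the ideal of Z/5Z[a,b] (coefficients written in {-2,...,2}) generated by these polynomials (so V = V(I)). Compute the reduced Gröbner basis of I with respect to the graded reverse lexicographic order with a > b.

G = {b**3 - b**2 + 2, a**2 + 2*b**2 - a + 2, a*b - 2*b**2 + a - 2*b}

f_1 = -2*a**2 + b**2 + 2*a + 1, LT = a**2.
f_2 = -a**2 - a*b + 2*b - 2, LT = a**2.

S(f_1,f_2): lcm = a**2. S = -a*b + 2*b**2 - a + 2*b.
  reduce S modulo (f_1, f_2):
  remainder -a*b + 2*b**2 - a + 2*b ≠ 0; add g_3 = -a*b + 2*b**2 - a + 2*b to the basis.

S(f_1,g_3): lcm = a**2*b. S = 2*a*b**2 + 2*b**3 - a**2 + a*b + 2*b.
  reduce S modulo (f_1, f_2, g_3):
  remainder b**3 - b**2 + 2 ≠ 0; add g_4 = b**3 - b**2 + 2 to the basis.

The other S-polynomials (S(f_2,g_3), S(f_1,g_4), S(f_2,g_4), S(g_3,g_4)) all reduce to 0 modulo the current basis, so we have a Gröbner basis.
Inter-reduce: drop elements whose leading term is divisible by another's, tail-reduce, and make monic.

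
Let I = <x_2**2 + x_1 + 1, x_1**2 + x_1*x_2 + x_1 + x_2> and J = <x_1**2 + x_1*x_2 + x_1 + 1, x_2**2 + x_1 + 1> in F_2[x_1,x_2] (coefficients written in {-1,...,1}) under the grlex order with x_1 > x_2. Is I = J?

No, the ideals differ.

For a fixed monomial order, each ideal has a unique reduced Gröbner basis; comparing bases decides equality.
Buchberger on the first generating set:
f_1 = x_2**2 + x_1 + 1, LT = x_2**2.
f_2 = x_1**2 + x_1*x_2 + x_1 + x_2, LT = x_1**2.

The S-polynomials (S(f_1,f_2)) all reduce to 0 modulo the current basis, so we have a Gröbner basis.
Inter-reduce: drop elements whose leading term is divisible by another's, tail-reduce, and make monic.
Reduced Gröbner basis: {x_1**2 + x_1*x_2 + x_1 + x_2, x_2**2 + x_1 + 1}.

Buchberger on the second generating set:
h_1 = x_1**2 + x_1*x_2 + x_1 + 1, LT = x_1**2.
h_2 = x_2**2 + x_1 + 1, LT = x_2**2.

The S-polynomials (S(h_1,h_2)) all reduce to 0 modulo the current basis, so we have a Gröbner basis.
Inter-reduce: drop elements whose leading term is divisible by another's, tail-reduce, and make monic.
Reduced Gröbner basis: {x_1**2 + x_1*x_2 + x_1 + 1, x_2**2 + x_1 + 1}.

Since the reduced bases disagree, the two ideals are not the same.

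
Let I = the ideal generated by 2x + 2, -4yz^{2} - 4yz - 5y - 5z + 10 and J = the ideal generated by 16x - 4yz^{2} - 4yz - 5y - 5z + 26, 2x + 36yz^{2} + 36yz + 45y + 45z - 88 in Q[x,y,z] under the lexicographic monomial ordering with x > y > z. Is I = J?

Yes, the ideals are equal.

For a fixed monomial order, each ideal has a unique reduced Gröbner basis; comparing bases decides equality.
Buchberger on the first generating set:
f_1 = 2x + 2, LT = x.
f_2 = -4yz^{2} - 4yz - 5y - 5z + 10, LT = yz^{2}.

The S-polynomials (S(f_1,f_2)) all reduce to 0 modulo the current basis, so we have a Gröbner basis.
Inter-reduce: drop elements whose leading term is divisible by another's, tail-reduce, and make monic.
Reduced Gröbner basis: {x + 1, yz^{2} + yz + \tfrac{5}{4}y + \tfrac{5}{4}z - \tfrac{5}{2}}.

Buchberger on the second generating set:
h_1 = 16x - 4yz^{2} - 4yz - 5y - 5z + 26, LT = x.
h_2 = 2x + 36yz^{2} + 36yz + 45y + 45z - 88, LT = x.

S(h_1,h_2): lcm = x. S = -\tfrac{73}{4}yz^{2} - \tfrac{73}{4}yz - \tfrac{365}{16}y - \tfrac{365}{16}z + \tfrac{365}{8}.
  leading term yz^{2}: no divisor's leading term divides it; move -\tfrac{73}{4}yz^{2} to the remainder.
  leading term yz: no divisor's leading term divides it; move -\tfrac{73}{4}yz to the remainder.
  leading term y: no divisor's leading term divides it; move -\tfrac{365}{16}y to the remainder.
  leading term z: no divisor's leading term divides it; move -\tfrac{365}{16}z to the remainder.
  leading term 1: no divisor's leading term divides it; move \tfrac{365}{8} to the remainder.
  remainder -\tfrac{73}{4}yz^{2} - \tfrac{73}{4}yz - \tfrac{365}{16}y - \tfrac{365}{16}z + \tfrac{365}{8} ≠ 0; add k_3 = -\tfrac{73}{4}yz^{2} - \tfrac{73}{4}yz - \tfrac{365}{16}y - \tfrac{365}{16}z + \tfrac{365}{8} to the basis.

The other S-polynomials (S(h_1,k_3), S(h_2,k_3)) all reduce to 0 modulo the current basis, so we have a Gröbner basis.
Inter-reduce: drop elements whose leading term is divisible by another's, tail-reduce, and make monic.
Reduced Gröbner basis: {x + 1, yz^{2} + yz + \tfrac{5}{4}y + \tfrac{5}{4}z - \tfrac{5}{2}}.

The two bases agree; hence the ideals are identical.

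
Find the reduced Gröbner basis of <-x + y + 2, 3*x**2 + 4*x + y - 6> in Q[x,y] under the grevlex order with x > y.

G = {y**2 + 17/3*y + 14/3, x - y - 2}

f_1 = -x + y + 2, LT = x.
f_2 = 3*x**2 + 4*x + y - 6, LT = x**2.

S(f_1,f_2): lcm = x**2. S = -x*y - 10/3*x - 1/3*y + 2.
  leading term x*y: subtract (y)·f_1 from -x*y - 10/3*x - 1/3*y + 2 → -y**2 - 10/3*x - 7/3*y + 2
  leading term y**2: no divisor's leading term divides it; move -y**2 to the remainder.
  leading term x: subtract (10/3)·f_1 from -10/3*x - 7/3*y + 2 → -17/3*y - 14/3
  leading term y: no divisor's leading term divides it; move -17/3*y to the remainder.
  leading term 1: no divisor's leading term divides it; move -14/3 to the remainder.
  remainder -y**2 - 17/3*y - 14/3 ≠ 0; add g_3 = -y**2 - 17/3*y - 14/3 to the basis.

S(f_1,g_3): leading monomials are coprime, so the S-polynomial reduces to 0 (Buchberger's first criterion).
S(f_2,g_3): leading monomials are coprime, so the S-polynomial reduces to 0 (Buchberger's first criterion).
Every S-polynomial of the final basis reduces to 0, so we have a Gröbner basis.
Inter-reduce: drop elements whose leading term is divisible by another's, tail-reduce, and make monic.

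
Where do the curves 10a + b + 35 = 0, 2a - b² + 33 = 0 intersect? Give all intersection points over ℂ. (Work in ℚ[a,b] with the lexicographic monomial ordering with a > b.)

{(-149/50, -26/5), (-4, 5)}

Compute a lex Gröbner basis by Buchberger's algorithm.
f_1 = 10a + b + 35, LT = a.
f_2 = 2a - b² + 33, LT = a.

S(f_1,f_2): lcm = a. S = ½b² + 1/10b - 13.
  leading term b²: no divisor's leading term divides it; move ½b² to the remainder.
  leading term b: no divisor's leading term divides it; move 1/10b to the remainder.
  leading term 1: no divisor's leading term divides it; move -13 to the remainder.
  remainder ½b² + 1/10b - 13 ≠ 0; add h_3 = ½b² + 1/10b - 13 to the basis.

The other S-polynomials (S(f_1,h_3), S(f_2,h_3)) all reduce to 0 modulo the current basis, so we have a Gröbner basis.
Inter-reduce: drop elements whose leading term is divisible by another's, tail-reduce, and make monic.
Reduced Gröbner basis: {a + 1/10b + 7/2, b² + ⅕b - 26}.

The lex basis is triangular: the last element involves only b. Solving b² + ⅕b - 26 = 0 gives b ∈ {-26/5, 5}; substituting each value into the earlier elements determines the remaining variables.
  b = -26/5: the earlier basis element becomes a + 149/50 = 0, giving a = -149/50 — point (-149/50, -26/5).
  b = 5: the earlier basis element becomes a + 4 = 0, giving a = -4 — point (-4, 5).
Check: every point annihilates each of the original generators.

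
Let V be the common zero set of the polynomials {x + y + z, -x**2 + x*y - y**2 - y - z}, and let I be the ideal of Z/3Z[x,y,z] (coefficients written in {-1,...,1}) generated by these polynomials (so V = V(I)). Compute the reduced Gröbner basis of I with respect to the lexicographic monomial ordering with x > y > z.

This is the nonlinear analogue of row-reducing a linear system.

f_1 = x + y + z, LT = x.
f_2 = -x**2 + x*y - y**2 - y - z, LT = x**2.

S(f_1,f_2): lcm = x**2. S = -x*y + x*z - y**2 - y - z.
  leading term x*y: subtract (-y)·f_1 from -x*y + x*z - y**2 - y - z → x*z + y*z - y - z
  leading term x*z: subtract (z)·f_1 from x*z + y*z - y - z → -y - z**2 - z
  leading term y: no divisor's leading term divides it; move -y to the remainder.
  leading term z**2: no divisor's leading term divides it; move -z**2 to the remainder.
  leading term z: no divisor's leading term divides it; move -z to the remainder.
  remainder -y - z**2 - z ≠ 0; add g_3 = -y - z**2 - z to the basis.

The other S-polynomials (S(f_1,g_3), S(f_2,g_3)) all reduce to 0 modulo the current basis, so we have a Gröbner basis.
Inter-reduce: drop elements whose leading term is divisible by another's, tail-reduce, and make monic.

G = {x - z**2, y + z**2 + z}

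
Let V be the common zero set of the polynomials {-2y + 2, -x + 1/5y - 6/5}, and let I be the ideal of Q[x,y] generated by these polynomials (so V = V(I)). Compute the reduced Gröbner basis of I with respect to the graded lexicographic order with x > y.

G = {x + 1, y - 1}

f_1 = -2y + 2, LT = y.
f_2 = -x + 1/5y - 6/5, LT = x.

The S-polynomials (S(f_1,f_2)) all reduce to 0 modulo the current basis, so we have a Gröbner basis.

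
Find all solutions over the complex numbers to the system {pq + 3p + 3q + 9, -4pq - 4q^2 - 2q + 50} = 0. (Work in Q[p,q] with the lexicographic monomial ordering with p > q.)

{(-5/3, -3), (-3, -5/2), (-3, 5)}

Compute a lex Gröbner basis by Buchberger's algorithm.
f_1 = pq + 3p + 3q + 9, LT = pq.
f_2 = -4pq - 4q^2 - 2q + 50, LT = pq.

S(f_1,f_2): lcm = pq. S = 3p - q^2 + 5/2q + 43/2.
  reduce S modulo (f_1, f_2):
  remainder 3p - q^2 + 5/2q + 43/2 ≠ 0; add h_3 = 3p - q^2 + 5/2q + 43/2 to the basis.

S(f_1,h_3): lcm = pq. S = 3p + 1/3q^3 - 5/6q^2 - 25/6q + 9.
  reduce S modulo (f_1, f_2, h_3):
  remainder 1/3q^3 + 1/6q^2 - 20/3q - 25/2 ≠ 0; add h_4 = 1/3q^3 + 1/6q^2 - 20/3q - 25/2 to the basis.

The other S-polynomials (S(f_2,h_3), S(f_1,h_4), S(f_2,h_4), S(h_3,h_4)) all reduce to 0 modulo the current basis, so we have a Gröbner basis.
Inter-reduce: drop elements whose leading term is divisible by another's, tail-reduce, and make monic.
Reduced Gröbner basis: {p - 1/3q^2 + 5/6q + 43/6, q^3 + 1/2q^2 - 20q - 75/2}.

A lex Gröbner basis eliminates variables successively. Here q^3 + 1/2q^2 - 20q - 75/2 depends only on q, with roots {-3, -5/2, 5}; lifting each root through the earlier basis elements recovers the full solutions.
  q = -3: the earlier basis element becomes p + 5/3 = 0, giving p = -5/3 — point (-5/3, -3).
  q = -5/2: the earlier basis element becomes p + 3 = 0, giving p = -3 — point (-3, -5/2).
  q = 5: the earlier basis element becomes p + 3 = 0, giving p = -3 — point (-3, 5).
A lex Gröbner basis triangularizes the system, enabling back-substitution.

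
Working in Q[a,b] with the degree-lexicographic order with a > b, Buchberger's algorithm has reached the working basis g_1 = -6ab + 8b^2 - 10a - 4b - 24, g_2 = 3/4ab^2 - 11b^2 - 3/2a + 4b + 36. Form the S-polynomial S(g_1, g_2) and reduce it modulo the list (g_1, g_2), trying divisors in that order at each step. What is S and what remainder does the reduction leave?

lcm(LM(g_1), LM(g_2)) = ab^2.
S = (lcm/LT(g_1))·g_1 − (lcm/LT(g_2))·g_2 = -4/3b^3 + 5/3ab + 46/3b^2 + 2a - 4/3b - 48.
Reduce S modulo (g_1, g_2) in that order:
  leading term b^3: no divisor's leading term divides it; move -4/3b^3 to the remainder.
  leading term ab: subtract (-5/18)·g_1 from 5/3ab + 46/3b^2 + 2a - 4/3b - 48 → 158/9b^2 - 7/9a - 22/9b - 164/3
  leading term b^2: no divisor's leading term divides it; move 158/9b^2 to the remainder.
  leading term a: no divisor's leading term divides it; move -7/9a to the remainder.
  leading term b: no divisor's leading term divides it; move -22/9b to the remainder.
  leading term 1: no divisor's leading term divides it; move -164/3 to the remainder.
The remainder -4/3b^3 + 158/9b^2 - 7/9a - 22/9b - 164/3 is nonzero, so it would be added as the next basis element.

S(g_1, g_2) = -4/3b^3 + 5/3ab + 46/3b^2 + 2a - 4/3b - 48; remainder on division = -4/3b^3 + 158/9b^2 - 7/9a - 22/9b - 164/3.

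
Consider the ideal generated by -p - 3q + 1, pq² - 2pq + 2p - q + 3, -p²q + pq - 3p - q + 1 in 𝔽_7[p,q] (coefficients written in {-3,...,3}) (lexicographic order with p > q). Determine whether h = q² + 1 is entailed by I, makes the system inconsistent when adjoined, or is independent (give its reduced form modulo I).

First compute the reduced Gröbner basis of I by Buchberger's algorithm.
f_1 = -p - 3q + 1, LT = p.
f_2 = pq² - 2pq + 2p - q + 3, LT = pq².
f_3 = -p²q + pq - 3p - q + 1, LT = p²q.

S(f_1,f_2): lcm = pq². S = 2pq - 2p + 3q³ - q² + q - 3.
  leading term pq: subtract (-2q)·f_1 from 2pq - 2p + 3q³ - q² + q - 3 → -2p + 3q³ + 3q - 3
  leading term p: subtract (2)·f_1 from -2p + 3q³ + 3q - 3 → 3q³ + 2q + 2
  leading term q³: no divisor's leading term divides it; move 3q³ to the remainder.
  leading term q: no divisor's leading term divides it; move 2q to the remainder.
  leading term 1: no divisor's leading term divides it; move 2 to the remainder.
  remainder 3q³ + 2q + 2 ≠ 0; add k_4 = 3q³ + 2q + 2 to the basis.

S(f_1,f_3): lcm = p²q. S = 3pq² - 3p - q + 1.
  leading term pq²: subtract (-3q²)·f_1 from 3pq² - 3p - q + 1 → -3p - 2q³ + 3q² - q + 1
  leading term p: subtract (3)·f_1 from -3p - 2q³ + 3q² - q + 1 → -2q³ + 3q² + q - 2
  leading term q³: subtract (-3)·k_4 from -2q³ + 3q² + q - 2 → 3q² - 3
  leading term q²: no divisor's leading term divides it; move 3q² to the remainder.
  leading term 1: no divisor's leading term divides it; move -3 to the remainder.
  remainder 3q² - 3 ≠ 0; add k_5 = 3q² - 3 to the basis.

S(f_2,f_3): lcm = p²q². S = -2p²q + 2p² + pq² + 3pq + 3p - q² + q.
  leading term p²q: subtract (2pq)·f_1 from -2p²q + 2p² + pq² + 3pq + 3p - q² + q → 2p² + pq + 3p - q² + q
  leading term p²: subtract (-2p)·f_1 from 2p² + pq + 3p - q² + q → 2pq - 2p - q² + q
  leading term pq: subtract (-2q)·f_1 from 2pq - 2p - q² + q → -2p + 3q
  leading term p: subtract (2)·f_1 from -2p + 3q → 2q - 2
  leading term q: no divisor's leading term divides it; move 2q to the remainder.
  leading term 1: no divisor's leading term divides it; move -2 to the remainder.
  remainder 2q - 2 ≠ 0; add k_6 = 2q - 2 to the basis.

The other S-polynomials (S(f_1,k_4), S(f_2,k_4), S(f_3,k_4), S(f_1,k_5), S(f_2,k_5), S(f_3,k_5), S(k_4,k_5), S(f_1,k_6), S(f_2,k_6), S(f_3,k_6), S(k_4,k_6), S(k_5,k_6)) all reduce to 0 modulo the current basis, so we have a Gröbner basis.
Inter-reduce: drop elements whose leading term is divisible by another's, tail-reduce, and make monic.
Reduced Gröbner basis: {p + 2, q - 1}.
Label its elements g_1 = p + 2, g_2 = q - 1.

Reduce h = q² + 1 modulo G:
  leading term q²: subtract (q)·g_2 from q² + 1 → q + 1
  leading term q: subtract (1)·g_2 from q + 1 → 2
  leading term 1: no divisor's leading term divides it; move 2 to the remainder.
  normal form = 2.
The normal form is nonzero, so h ∉ I. Since h minus its normal form lies in I, I + (h) = I + (r) where r = 2; decide whether this ideal is the whole ring.
Here r = 2 is a nonzero constant, hence a unit: 1 ∈ I + (h), the Gröbner basis of I + (h) is {1}, and the enlarged system has no common solution — adjoining h is inconsistent.

Adjoining q² + 1 makes the ideal the whole ring: the system is inconsistent.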